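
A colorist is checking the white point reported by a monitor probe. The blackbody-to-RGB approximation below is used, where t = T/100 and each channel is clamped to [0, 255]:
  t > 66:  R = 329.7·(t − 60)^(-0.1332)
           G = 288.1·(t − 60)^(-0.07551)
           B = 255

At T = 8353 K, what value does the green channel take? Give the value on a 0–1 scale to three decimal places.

t = 8353/100 = 83.53; the t > 66 branch applies.
G = 288.1·(83.53 − 60)^(-0.07551) = 288.1·23.53^(-0.07551) = 288.1·0.78782 = 226.972.
On a 0–1 scale: 226.972/255 = 0.8901 → 0.890.

0.890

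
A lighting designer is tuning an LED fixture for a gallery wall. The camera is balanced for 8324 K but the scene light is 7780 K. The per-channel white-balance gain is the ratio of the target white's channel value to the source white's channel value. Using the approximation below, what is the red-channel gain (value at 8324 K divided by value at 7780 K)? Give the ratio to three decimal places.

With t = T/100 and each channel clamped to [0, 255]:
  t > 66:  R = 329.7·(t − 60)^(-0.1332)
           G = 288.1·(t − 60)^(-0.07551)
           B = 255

At 7780 K (t = 77.8):
  R = 329.7·(77.8 − 60)^(-0.1332) = 329.7·17.8^(-0.1332) = 329.7·0.68147 = 224.679.
At 8324 K (t = 83.24):
  R = 329.7·(83.24 − 60)^(-0.1332) = 329.7·23.24^(-0.1332) = 329.7·0.65768 = 216.838.
Gain = 216.838 / 224.679 = 0.9651 → 0.965.

0.965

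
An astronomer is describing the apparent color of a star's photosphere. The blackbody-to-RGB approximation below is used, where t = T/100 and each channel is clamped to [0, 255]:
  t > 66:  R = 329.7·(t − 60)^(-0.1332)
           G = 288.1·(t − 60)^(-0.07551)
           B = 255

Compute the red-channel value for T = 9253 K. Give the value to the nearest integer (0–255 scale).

207

t = 9253/100 = 92.53; the t > 66 branch applies.
R = 329.7·(92.53 − 60)^(-0.1332) = 329.7·32.53^(-0.1332) = 329.7·0.62887 = 207.340.
Rounded: 207.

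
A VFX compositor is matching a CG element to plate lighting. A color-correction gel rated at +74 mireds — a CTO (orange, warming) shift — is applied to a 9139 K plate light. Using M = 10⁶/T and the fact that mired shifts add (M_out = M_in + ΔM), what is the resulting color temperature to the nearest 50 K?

M_in = 10⁶/9139 = 109.42 mireds.
M_out = 109.42 + (+74) = 183.42 mireds.
T_out = 10⁶/183.42 = 5451.9 K → 5450 K.

5450 K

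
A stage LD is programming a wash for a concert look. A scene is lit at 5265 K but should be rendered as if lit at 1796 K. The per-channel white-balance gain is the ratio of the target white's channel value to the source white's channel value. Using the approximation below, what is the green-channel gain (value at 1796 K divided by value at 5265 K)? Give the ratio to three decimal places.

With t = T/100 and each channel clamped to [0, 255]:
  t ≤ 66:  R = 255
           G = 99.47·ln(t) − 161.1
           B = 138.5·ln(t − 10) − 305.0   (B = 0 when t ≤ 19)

0.541

At 5265 K (t = 52.65):
  G = 99.47·ln 52.65 − 161.1 = 99.47·3.9637 − 161.1 = 233.166.
At 1796 K (t = 17.96):
  G = 99.47·ln 17.96 − 161.1 = 99.47·2.8881 − 161.1 = 126.184.
Gain = 126.184 / 233.166 = 0.5412 → 0.541.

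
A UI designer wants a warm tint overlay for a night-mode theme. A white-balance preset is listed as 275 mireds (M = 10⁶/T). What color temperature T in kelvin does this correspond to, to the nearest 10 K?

3640 K

T = 10⁶ / 275 = 3636.36 K → 3640 K.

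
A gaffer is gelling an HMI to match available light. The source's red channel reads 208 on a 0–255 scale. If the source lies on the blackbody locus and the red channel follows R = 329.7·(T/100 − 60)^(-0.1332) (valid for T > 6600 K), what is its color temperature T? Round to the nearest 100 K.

9200 K

(t − 60)^(-0.1332) = 208/329.7 = 0.63088.
t − 60 = 0.63088^(1/-0.1332) = 0.63088^(-7.508) = 31.763, so t = 91.763.
T = 100·t = 9176 K → 9200 K to the nearest 100 K.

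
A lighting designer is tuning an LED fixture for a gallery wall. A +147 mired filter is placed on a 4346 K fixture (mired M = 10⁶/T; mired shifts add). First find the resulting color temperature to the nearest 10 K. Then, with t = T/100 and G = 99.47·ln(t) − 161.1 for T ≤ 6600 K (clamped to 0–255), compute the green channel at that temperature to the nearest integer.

M_in = 10⁶/4346 = 230.10; M_out = 230.10 + (+147) = 377.10.
T_out = 10⁶/377.10 = 2651.8 K → 2650 K; t = 26.5.
G = 99.47·ln 26.5 − 161.1 = 99.47·3.2771 − 161.1 = 164.878.
Rounded: 165.

165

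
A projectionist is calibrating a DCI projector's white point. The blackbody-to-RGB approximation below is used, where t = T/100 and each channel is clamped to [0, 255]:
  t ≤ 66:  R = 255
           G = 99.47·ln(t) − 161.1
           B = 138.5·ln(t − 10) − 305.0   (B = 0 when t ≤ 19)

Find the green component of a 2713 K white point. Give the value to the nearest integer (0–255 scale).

t = 2713/100 = 27.13; the t ≤ 66 branch applies.
G = 99.47·ln 27.13 − 161.1 = 99.47·3.3006 − 161.1 = 167.215.
Rounded: 167.

167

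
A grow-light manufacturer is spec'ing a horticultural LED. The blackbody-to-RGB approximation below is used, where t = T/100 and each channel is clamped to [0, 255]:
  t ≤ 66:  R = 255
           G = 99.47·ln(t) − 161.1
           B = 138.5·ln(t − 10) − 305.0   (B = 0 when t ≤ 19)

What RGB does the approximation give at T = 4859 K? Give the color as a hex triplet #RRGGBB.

t = 4859/100 = 48.59; the t ≤ 66 branch applies.
R = 255 by definition for t ≤ 66.
G = 99.47·ln 48.59 − 161.1 = 99.47·3.8834 − 161.1 = 225.184.
B = 138.5·ln(48.59 − 10) − 305.0 = 138.5·ln 38.59 − 305.0 = 138.5·3.6530 − 305.0 = 200.940.
Rounded: (255, 225, 201).
In hex: #FFE1C9.

#FFE1C9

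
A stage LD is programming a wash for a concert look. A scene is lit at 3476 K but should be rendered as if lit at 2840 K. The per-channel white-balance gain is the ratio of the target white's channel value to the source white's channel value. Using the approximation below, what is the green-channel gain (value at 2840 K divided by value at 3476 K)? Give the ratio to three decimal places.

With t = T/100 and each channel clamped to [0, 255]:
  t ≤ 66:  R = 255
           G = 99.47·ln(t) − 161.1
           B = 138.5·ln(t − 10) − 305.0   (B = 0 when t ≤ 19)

0.895

At 3476 K (t = 34.76):
  G = 99.47·ln 34.76 − 161.1 = 99.47·3.5485 − 161.1 = 191.866.
At 2840 K (t = 28.4):
  G = 99.47·ln 28.4 − 161.1 = 99.47·3.3464 − 161.1 = 171.765.
Gain = 171.765 / 191.866 = 0.8952 → 0.895.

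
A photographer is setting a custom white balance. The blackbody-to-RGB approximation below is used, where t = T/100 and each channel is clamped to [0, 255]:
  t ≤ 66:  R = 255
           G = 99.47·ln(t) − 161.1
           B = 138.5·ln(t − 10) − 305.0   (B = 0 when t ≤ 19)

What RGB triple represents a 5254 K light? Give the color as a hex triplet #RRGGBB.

#FFE9D6

t = 5254/100 = 52.54; the t ≤ 66 branch applies.
R = 255 by definition for t ≤ 66.
G = 99.47·ln 52.54 − 161.1 = 99.47·3.9616 − 161.1 = 232.958.
B = 138.5·ln(52.54 − 10) − 305.0 = 138.5·ln 42.54 − 305.0 = 138.5·3.7504 − 305.0 = 214.437.
Rounded: (255, 233, 214).
In hex: #FFE9D6.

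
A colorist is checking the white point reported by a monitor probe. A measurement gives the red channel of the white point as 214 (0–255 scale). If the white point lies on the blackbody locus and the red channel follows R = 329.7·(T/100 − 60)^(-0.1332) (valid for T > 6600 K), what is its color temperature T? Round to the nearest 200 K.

8600 K

(t − 60)^(-0.1332) = 214/329.7 = 0.64907.
t − 60 = 0.64907^(1/-0.1332) = 0.64907^(-7.508) = 25.657, so t = 85.657.
T = 100·t = 8566 K → 8600 K to the nearest 200 K.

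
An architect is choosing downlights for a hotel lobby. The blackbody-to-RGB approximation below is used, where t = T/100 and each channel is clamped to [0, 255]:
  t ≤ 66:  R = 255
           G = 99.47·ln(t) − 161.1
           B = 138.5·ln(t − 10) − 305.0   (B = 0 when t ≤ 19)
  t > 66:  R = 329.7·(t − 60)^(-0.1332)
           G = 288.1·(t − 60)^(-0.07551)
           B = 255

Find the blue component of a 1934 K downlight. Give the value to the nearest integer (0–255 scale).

t = 1934/100 = 19.34; the t ≤ 66 branch applies.
B = 138.5·ln(19.34 − 10) − 305.0 = 138.5·ln 9.34 − 305.0 = 138.5·2.2343 − 305.0 = 4.451.
Rounded: 4.

4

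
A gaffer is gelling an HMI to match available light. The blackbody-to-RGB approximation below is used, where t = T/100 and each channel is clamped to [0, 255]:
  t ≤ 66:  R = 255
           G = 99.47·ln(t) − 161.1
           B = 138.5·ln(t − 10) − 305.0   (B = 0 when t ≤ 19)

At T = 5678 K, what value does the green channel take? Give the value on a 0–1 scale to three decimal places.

0.944

t = 5678/100 = 56.78; the t ≤ 66 branch applies.
G = 99.47·ln 56.78 − 161.1 = 99.47·4.0392 − 161.1 = 240.678.
On a 0–1 scale: 240.678/255 = 0.9438 → 0.944.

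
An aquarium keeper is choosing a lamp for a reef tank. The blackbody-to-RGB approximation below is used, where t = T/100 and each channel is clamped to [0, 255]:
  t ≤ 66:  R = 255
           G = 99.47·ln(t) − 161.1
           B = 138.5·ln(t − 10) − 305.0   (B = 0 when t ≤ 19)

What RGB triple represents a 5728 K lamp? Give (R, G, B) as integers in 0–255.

t = 5728/100 = 57.28; the t ≤ 66 branch applies.
R = 255 by definition for t ≤ 66.
G = 99.47·ln 57.28 − 161.1 = 99.47·4.0480 − 161.1 = 241.550.
B = 138.5·ln(57.28 − 10) − 305.0 = 138.5·ln 47.28 − 305.0 = 138.5·3.8561 − 305.0 = 229.068.
Rounded: (255, 242, 229).

(255, 242, 229)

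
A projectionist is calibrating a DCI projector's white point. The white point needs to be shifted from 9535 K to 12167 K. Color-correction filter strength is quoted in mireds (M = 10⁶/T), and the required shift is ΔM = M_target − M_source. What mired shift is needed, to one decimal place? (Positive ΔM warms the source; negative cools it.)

-22.7 mireds

M_source = 10⁶/9535 = 104.877; M_target = 10⁶/12167 = 82.190.
ΔM = 82.190 − 104.877 = -22.687 → -22.7 mireds, a cooling shift.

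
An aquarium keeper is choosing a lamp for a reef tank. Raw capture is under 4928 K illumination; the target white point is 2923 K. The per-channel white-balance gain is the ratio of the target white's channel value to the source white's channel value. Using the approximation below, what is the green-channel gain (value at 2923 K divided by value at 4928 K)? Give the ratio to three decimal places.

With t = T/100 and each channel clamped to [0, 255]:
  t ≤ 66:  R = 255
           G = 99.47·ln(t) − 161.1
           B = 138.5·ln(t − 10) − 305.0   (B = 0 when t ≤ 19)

At 4928 K (t = 49.28):
  G = 99.47·ln 49.28 − 161.1 = 99.47·3.8975 − 161.1 = 226.586.
At 2923 K (t = 29.23):
  G = 99.47·ln 29.23 − 161.1 = 99.47·3.3752 − 161.1 = 174.631.
Gain = 174.631 / 226.586 = 0.7707 → 0.771.

0.771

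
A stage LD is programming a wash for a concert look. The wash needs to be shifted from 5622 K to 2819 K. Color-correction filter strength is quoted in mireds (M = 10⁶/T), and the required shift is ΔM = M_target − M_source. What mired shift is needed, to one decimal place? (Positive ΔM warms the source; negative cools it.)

+176.9 mireds

M_source = 10⁶/5622 = 177.873; M_target = 10⁶/2819 = 354.736.
ΔM = 354.736 − 177.873 = 176.863 → +176.9 mireds, a warming shift.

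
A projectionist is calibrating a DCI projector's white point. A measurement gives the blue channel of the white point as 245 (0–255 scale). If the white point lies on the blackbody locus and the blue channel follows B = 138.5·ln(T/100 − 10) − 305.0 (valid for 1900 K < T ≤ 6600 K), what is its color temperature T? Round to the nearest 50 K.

6300 K

ln(t − 10) = (245 + 305.0) / 138.5 = 3.9711.
t − 10 = e^3.9711 = 53.044, so t = 63.044.
T = 100·t = 6304 K → 6300 K to the nearest 50 K.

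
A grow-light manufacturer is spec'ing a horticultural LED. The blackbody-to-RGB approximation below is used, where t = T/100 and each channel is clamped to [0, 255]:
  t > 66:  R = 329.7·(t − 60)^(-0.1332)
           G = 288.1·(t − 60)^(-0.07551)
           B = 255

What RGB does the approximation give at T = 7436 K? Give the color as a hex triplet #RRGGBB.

t = 7436/100 = 74.36; the t > 66 branch applies.
R = 329.7·(74.36 − 60)^(-0.1332) = 329.7·14.36^(-0.1332) = 329.7·0.70124 = 231.199.
G = 288.1·(74.36 − 60)^(-0.07551) = 288.1·14.36^(-0.07551) = 288.1·0.81776 = 235.595.
B = 255 by definition for t > 66.
Rounded: (231, 236, 255).
In hex: #E7ECFF.

#E7ECFF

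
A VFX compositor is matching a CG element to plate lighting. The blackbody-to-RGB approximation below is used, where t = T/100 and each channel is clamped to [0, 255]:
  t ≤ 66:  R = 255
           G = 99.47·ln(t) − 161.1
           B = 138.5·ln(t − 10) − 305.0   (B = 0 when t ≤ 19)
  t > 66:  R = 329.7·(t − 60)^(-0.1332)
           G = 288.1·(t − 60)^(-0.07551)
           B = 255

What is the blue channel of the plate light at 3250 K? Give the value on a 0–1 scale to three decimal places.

0.495

t = 3250/100 = 32.5; the t ≤ 66 branch applies.
B = 138.5·ln(32.5 − 10) − 305.0 = 138.5·ln 22.5 − 305.0 = 138.5·3.1135 − 305.0 = 126.222.
On a 0–1 scale: 126.222/255 = 0.4950 → 0.495.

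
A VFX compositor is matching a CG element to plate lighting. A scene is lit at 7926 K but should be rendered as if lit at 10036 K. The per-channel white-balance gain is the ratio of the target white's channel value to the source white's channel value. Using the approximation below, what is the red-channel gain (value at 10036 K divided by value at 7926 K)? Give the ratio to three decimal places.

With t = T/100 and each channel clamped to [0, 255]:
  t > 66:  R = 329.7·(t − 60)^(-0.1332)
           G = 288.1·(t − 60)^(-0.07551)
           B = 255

At 7926 K (t = 79.26):
  R = 329.7·(79.26 − 60)^(-0.1332) = 329.7·19.26^(-0.1332) = 329.7·0.67435 = 222.332.
At 10036 K (t = 100.36):
  R = 329.7·(100.36 − 60)^(-0.1332) = 329.7·40.36^(-0.1332) = 329.7·0.61106 = 201.468.
Gain = 201.468 / 222.332 = 0.9062 → 0.906.

0.906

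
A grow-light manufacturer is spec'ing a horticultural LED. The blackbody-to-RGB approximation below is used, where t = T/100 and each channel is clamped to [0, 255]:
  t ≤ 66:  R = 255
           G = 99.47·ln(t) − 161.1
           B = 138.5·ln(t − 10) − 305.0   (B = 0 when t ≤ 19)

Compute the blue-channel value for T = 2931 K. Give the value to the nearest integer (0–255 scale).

t = 2931/100 = 29.31; the t ≤ 66 branch applies.
B = 138.5·ln(29.31 − 10) − 305.0 = 138.5·ln 19.31 − 305.0 = 138.5·2.9606 − 305.0 = 105.046.
Rounded: 105.

105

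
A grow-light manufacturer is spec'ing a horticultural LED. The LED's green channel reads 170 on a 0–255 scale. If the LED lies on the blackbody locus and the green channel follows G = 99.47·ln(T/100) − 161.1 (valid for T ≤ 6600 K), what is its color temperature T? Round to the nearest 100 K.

ln t = (170 + 161.1) / 99.47 = 3.3286.
t = e^3.3286 = 27.900.
T = 100·t = 2790 K → 2800 K to the nearest 100 K.

2800 K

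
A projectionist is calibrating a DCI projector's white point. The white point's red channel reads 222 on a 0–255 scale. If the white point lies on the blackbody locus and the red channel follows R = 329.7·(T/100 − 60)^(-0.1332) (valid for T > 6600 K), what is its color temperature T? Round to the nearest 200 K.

(t − 60)^(-0.1332) = 222/329.7 = 0.67334.
t − 60 = 0.67334^(1/-0.1332) = 0.67334^(-7.508) = 19.478, so t = 79.478.
T = 100·t = 7948 K → 8000 K to the nearest 200 K.

8000 K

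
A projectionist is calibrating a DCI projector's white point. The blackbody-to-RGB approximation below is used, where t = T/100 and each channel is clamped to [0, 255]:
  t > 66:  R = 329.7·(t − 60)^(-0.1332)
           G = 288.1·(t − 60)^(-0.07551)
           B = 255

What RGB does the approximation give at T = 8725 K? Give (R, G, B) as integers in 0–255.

t = 8725/100 = 87.25; the t > 66 branch applies.
R = 329.7·(87.25 − 60)^(-0.1332) = 329.7·27.25^(-0.1332) = 329.7·0.64389 = 212.289.
G = 288.1·(87.25 − 60)^(-0.07551) = 288.1·27.25^(-0.07551) = 288.1·0.77914 = 224.470.
B = 255 by definition for t > 66.
Rounded: (212, 224, 255).

(212, 224, 255)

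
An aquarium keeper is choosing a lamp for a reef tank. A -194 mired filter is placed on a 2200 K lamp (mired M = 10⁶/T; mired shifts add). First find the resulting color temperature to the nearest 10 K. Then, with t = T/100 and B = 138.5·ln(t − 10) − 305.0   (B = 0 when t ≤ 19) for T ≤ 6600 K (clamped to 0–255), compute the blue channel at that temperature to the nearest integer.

158

M_in = 10⁶/2200 = 454.55; M_out = 454.55 + (-194) = 260.55.
T_out = 10⁶/260.55 = 3838.1 K → 3840 K; t = 38.4.
B = 138.5·ln(38.4 − 10) − 305.0 = 138.5·ln 28.4 − 305.0 = 138.5·3.3464 − 305.0 = 158.475.
Rounded: 158.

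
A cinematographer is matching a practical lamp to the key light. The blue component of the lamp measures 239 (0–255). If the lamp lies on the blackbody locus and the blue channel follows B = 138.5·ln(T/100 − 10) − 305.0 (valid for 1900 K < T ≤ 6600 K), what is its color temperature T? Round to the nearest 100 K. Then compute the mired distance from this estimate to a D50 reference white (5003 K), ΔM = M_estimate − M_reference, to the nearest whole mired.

ln(t − 10) = (239 + 305.0) / 138.5 = 3.9278.
t − 10 = e^3.9278 = 50.795, so t = 60.795.
T = 100·t = 6079 K → 6100 K to the nearest 100 K.
M_estimate = 10⁶/6100 = 163.93; M_reference = 10⁶/5003 = 199.88.
ΔM = 163.93 − 199.88 = -35.95 → -36 mireds.

-36 mireds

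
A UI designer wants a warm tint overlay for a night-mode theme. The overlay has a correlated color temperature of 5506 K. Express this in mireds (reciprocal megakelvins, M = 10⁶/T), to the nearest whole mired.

182 mireds

M = 10⁶ / 5506 = 181.620 → 182 mireds.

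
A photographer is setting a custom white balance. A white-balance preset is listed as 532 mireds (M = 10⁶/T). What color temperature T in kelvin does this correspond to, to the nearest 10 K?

1880 K

T = 10⁶ / 532 = 1879.70 K → 1880 K.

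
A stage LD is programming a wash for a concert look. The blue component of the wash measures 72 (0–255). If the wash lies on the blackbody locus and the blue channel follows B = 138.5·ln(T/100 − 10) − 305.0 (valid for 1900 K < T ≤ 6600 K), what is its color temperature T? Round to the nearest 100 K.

2500 K

ln(t − 10) = (72 + 305.0) / 138.5 = 2.7220.
t − 10 = e^2.7220 = 15.211, so t = 25.211.
T = 100·t = 2521 K → 2500 K to the nearest 100 K.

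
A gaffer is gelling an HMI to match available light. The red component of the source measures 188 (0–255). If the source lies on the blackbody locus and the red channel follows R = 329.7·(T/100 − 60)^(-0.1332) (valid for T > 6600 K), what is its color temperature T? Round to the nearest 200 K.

12800 K

(t − 60)^(-0.1332) = 188/329.7 = 0.57022.
t − 60 = 0.57022^(1/-0.1332) = 0.57022^(-7.508) = 67.848, so t = 127.848.
T = 100·t = 12785 K → 12800 K to the nearest 200 K.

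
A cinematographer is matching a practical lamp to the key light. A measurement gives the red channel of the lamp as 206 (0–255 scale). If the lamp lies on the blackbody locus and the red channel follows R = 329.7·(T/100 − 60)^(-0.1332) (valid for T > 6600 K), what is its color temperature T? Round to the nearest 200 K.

9400 K

(t − 60)^(-0.1332) = 206/329.7 = 0.62481.
t − 60 = 0.62481^(1/-0.1332) = 0.62481^(-7.508) = 34.152, so t = 94.152.
T = 100·t = 9415 K → 9400 K to the nearest 200 K.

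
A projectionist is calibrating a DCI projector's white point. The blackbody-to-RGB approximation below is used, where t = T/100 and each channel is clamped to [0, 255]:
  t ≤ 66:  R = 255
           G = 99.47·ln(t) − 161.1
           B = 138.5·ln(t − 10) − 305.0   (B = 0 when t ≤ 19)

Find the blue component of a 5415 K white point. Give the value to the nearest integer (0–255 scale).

220

t = 5415/100 = 54.15; the t ≤ 66 branch applies.
B = 138.5·ln(54.15 − 10) − 305.0 = 138.5·ln 44.15 − 305.0 = 138.5·3.7876 − 305.0 = 219.582.
Rounded: 220.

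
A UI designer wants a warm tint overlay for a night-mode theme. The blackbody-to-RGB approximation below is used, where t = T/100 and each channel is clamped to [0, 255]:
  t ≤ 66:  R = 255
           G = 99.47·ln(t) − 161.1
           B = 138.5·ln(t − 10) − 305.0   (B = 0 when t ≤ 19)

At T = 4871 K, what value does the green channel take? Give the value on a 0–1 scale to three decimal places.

t = 4871/100 = 48.71; the t ≤ 66 branch applies.
G = 99.47·ln 48.71 − 161.1 = 99.47·3.8859 − 161.1 = 225.429.
On a 0–1 scale: 225.429/255 = 0.8840 → 0.884.

0.884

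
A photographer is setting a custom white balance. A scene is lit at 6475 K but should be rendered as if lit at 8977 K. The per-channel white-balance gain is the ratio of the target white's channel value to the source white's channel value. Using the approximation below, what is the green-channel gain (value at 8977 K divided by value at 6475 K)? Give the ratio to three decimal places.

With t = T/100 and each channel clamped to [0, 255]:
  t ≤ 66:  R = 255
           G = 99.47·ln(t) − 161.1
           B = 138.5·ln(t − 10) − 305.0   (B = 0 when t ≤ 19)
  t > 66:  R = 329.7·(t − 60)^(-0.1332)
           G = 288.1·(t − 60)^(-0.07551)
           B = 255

0.879

At 6475 K (t = 64.75):
  G = 99.47·ln 64.75 − 161.1 = 99.47·4.1705 − 161.1 = 253.743.
At 8977 K (t = 89.77):
  G = 288.1·(89.77 − 60)^(-0.07551) = 288.1·29.77^(-0.07551) = 288.1·0.77395 = 222.976.
Gain = 222.976 / 253.743 = 0.8787 → 0.879.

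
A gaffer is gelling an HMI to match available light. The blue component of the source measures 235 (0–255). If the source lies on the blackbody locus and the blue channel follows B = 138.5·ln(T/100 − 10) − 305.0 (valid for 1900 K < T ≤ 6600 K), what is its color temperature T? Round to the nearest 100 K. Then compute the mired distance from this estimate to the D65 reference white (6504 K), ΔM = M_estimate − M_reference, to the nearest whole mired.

+16 mireds

ln(t − 10) = (235 + 305.0) / 138.5 = 3.8989.
t − 10 = e^3.8989 = 49.349, so t = 59.349.
T = 100·t = 5935 K → 5900 K to the nearest 100 K.
M_estimate = 10⁶/5900 = 169.49; M_reference = 10⁶/6504 = 153.75.
ΔM = 169.49 − 153.75 = 15.74 → +16 mireds.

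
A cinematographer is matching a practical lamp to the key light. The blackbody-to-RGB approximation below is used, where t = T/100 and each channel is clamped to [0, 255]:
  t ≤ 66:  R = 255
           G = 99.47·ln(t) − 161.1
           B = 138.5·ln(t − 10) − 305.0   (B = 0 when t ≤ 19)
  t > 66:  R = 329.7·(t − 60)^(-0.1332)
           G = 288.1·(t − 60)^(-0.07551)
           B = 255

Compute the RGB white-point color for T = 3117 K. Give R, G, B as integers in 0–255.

t = 3117/100 = 31.17; the t ≤ 66 branch applies.
R = 255 by definition for t ≤ 66.
G = 99.47·ln 31.17 − 161.1 = 99.47·3.4395 − 161.1 = 181.023.
B = 138.5·ln(31.17 − 10) − 305.0 = 138.5·ln 21.17 − 305.0 = 138.5·3.0526 − 305.0 = 117.783.
Rounded: (255, 181, 118).

R=255, G=181, B=118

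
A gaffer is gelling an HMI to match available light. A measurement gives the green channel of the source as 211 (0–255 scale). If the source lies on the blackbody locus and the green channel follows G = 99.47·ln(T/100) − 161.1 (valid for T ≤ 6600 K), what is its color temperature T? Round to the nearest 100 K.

ln t = (211 + 161.1) / 99.47 = 3.7408.
t = e^3.7408 = 42.133.
T = 100·t = 4213 K → 4200 K to the nearest 100 K.

4200 K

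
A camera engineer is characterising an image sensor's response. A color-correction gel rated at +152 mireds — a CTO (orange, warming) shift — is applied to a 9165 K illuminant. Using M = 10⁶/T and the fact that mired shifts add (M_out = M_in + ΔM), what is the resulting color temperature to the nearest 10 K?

3830 K

M_in = 10⁶/9165 = 109.11 mireds.
M_out = 109.11 + (+152) = 261.11 mireds.
T_out = 10⁶/261.11 = 3829.8 K → 3830 K.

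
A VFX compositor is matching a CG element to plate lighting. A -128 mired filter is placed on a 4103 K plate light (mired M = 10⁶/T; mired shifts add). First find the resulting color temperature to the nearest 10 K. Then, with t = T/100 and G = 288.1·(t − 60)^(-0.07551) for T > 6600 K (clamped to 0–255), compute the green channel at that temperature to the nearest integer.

225

M_in = 10⁶/4103 = 243.72; M_out = 243.72 + (-128) = 115.72.
T_out = 10⁶/115.72 = 8641.2 K → 8640 K; t = 86.4.
G = 288.1·(86.4 − 60)^(-0.07551) = 288.1·26.4^(-0.07551) = 288.1·0.78101 = 225.008.
Rounded: 225.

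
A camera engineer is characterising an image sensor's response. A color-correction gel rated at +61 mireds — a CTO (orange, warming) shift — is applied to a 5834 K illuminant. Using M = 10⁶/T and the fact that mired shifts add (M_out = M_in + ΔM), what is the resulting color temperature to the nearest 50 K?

M_in = 10⁶/5834 = 171.41 mireds.
M_out = 171.41 + (+61) = 232.41 mireds.
T_out = 10⁶/232.41 = 4302.8 K → 4300 K.

4300 K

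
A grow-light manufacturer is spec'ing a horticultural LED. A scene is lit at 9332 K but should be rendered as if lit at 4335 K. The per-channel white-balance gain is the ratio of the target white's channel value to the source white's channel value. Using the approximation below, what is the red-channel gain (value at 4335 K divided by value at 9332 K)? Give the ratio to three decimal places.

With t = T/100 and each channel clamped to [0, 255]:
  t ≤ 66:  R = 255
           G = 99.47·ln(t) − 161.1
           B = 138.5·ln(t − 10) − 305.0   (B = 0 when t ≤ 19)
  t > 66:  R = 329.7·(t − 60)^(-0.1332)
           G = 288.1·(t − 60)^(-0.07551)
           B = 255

1.234

At 9332 K (t = 93.32):
  R = 329.7·(93.32 − 60)^(-0.1332) = 329.7·33.32^(-0.1332) = 329.7·0.62687 = 206.678.
At 4335 K (t = 43.35):
  R = 255 by definition for t ≤ 66.
Gain = 255.000 / 206.678 = 1.2338 → 1.234.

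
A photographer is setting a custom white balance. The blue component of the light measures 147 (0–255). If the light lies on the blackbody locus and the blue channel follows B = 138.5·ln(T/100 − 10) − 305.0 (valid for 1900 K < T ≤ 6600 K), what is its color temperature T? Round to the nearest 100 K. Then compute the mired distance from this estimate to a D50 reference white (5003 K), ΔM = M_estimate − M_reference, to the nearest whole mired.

+78 mireds

ln(t − 10) = (147 + 305.0) / 138.5 = 3.2635.
t − 10 = e^3.2635 = 26.142, so t = 36.142.
T = 100·t = 3614 K → 3600 K to the nearest 100 K.
M_estimate = 10⁶/3600 = 277.78; M_reference = 10⁶/5003 = 199.88.
ΔM = 277.78 − 199.88 = 77.90 → +78 mireds.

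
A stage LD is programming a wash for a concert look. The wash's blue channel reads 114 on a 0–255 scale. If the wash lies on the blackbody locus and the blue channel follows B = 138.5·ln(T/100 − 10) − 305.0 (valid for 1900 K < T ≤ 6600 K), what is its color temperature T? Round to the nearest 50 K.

ln(t − 10) = (114 + 305.0) / 138.5 = 3.0253.
t − 10 = e^3.0253 = 20.600, so t = 30.600.
T = 100·t = 3060 K → 3050 K to the nearest 50 K.

3050 K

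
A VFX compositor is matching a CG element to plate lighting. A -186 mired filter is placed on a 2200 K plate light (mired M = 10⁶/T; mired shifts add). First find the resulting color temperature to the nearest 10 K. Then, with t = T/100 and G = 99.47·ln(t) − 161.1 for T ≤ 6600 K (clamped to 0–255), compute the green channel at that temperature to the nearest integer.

M_in = 10⁶/2200 = 454.55; M_out = 454.55 + (-186) = 268.55.
T_out = 10⁶/268.55 = 3723.8 K → 3720 K; t = 37.2.
G = 99.47·ln 37.2 − 161.1 = 99.47·3.6163 − 161.1 = 198.614.
Rounded: 199.

199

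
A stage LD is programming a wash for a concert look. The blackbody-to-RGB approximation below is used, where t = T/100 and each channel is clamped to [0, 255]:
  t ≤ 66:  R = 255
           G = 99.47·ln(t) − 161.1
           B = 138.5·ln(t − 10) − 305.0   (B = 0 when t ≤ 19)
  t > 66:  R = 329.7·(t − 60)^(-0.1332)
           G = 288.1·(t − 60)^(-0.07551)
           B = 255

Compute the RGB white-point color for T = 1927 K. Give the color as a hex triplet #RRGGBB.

#FF8503

t = 1927/100 = 19.27; the t ≤ 66 branch applies.
R = 255 by definition for t ≤ 66.
G = 99.47·ln 19.27 − 161.1 = 99.47·2.9585 − 161.1 = 133.187.
B = 138.5·ln(19.27 − 10) − 305.0 = 138.5·ln 9.27 − 305.0 = 138.5·2.2268 − 305.0 = 3.409.
Rounded: (255, 133, 3).
In hex: #FF8503.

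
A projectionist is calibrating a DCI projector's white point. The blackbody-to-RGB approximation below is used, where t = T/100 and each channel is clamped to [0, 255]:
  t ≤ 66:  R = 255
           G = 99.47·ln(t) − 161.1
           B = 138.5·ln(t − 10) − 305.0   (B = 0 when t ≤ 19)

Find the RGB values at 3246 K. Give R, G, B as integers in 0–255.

t = 3246/100 = 32.46; the t ≤ 66 branch applies.
R = 255 by definition for t ≤ 66.
G = 99.47·ln 32.46 − 161.1 = 99.47·3.4800 − 161.1 = 185.056.
B = 138.5·ln(32.46 − 10) − 305.0 = 138.5·ln 22.46 − 305.0 = 138.5·3.1117 − 305.0 = 125.975.
Rounded: (255, 185, 126).

R=255, G=185, B=126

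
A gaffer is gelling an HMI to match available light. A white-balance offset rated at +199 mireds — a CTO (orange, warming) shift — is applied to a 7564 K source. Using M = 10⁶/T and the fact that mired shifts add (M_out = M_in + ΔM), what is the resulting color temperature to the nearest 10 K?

M_in = 10⁶/7564 = 132.21 mireds.
M_out = 132.21 + (+199) = 331.21 mireds.
T_out = 10⁶/331.21 = 3019.3 K → 3020 K.

3020 K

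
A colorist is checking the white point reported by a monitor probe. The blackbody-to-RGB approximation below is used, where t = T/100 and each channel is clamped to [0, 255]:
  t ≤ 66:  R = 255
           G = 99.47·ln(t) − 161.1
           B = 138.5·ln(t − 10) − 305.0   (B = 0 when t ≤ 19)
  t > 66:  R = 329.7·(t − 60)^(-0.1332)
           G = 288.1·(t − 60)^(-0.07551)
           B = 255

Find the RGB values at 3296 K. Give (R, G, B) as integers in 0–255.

(255, 187, 129)

t = 3296/100 = 32.96; the t ≤ 66 branch applies.
R = 255 by definition for t ≤ 66.
G = 99.47·ln 32.96 − 161.1 = 99.47·3.4953 − 161.1 = 186.577.
B = 138.5·ln(32.96 − 10) − 305.0 = 138.5·ln 22.96 − 305.0 = 138.5·3.1338 − 305.0 = 129.025.
Rounded: (255, 187, 129).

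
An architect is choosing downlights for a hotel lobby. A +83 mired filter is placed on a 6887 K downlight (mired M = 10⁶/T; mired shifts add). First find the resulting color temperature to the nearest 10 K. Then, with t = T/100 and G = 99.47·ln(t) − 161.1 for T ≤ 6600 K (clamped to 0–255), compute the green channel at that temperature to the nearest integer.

M_in = 10⁶/6887 = 145.20; M_out = 145.20 + (+83) = 228.20.
T_out = 10⁶/228.20 = 4382.1 K → 4380 K; t = 43.8.
G = 99.47·ln 43.8 − 161.1 = 99.47·3.7796 − 161.1 = 214.860.
Rounded: 215.

215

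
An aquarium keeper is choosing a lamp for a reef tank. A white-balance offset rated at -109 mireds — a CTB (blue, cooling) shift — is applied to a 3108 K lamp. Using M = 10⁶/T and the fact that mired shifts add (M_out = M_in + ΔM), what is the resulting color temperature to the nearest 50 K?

M_in = 10⁶/3108 = 321.75 mireds.
M_out = 321.75 + (-109) = 212.75 mireds.
T_out = 10⁶/212.75 = 4700.3 K → 4700 K.

4700 K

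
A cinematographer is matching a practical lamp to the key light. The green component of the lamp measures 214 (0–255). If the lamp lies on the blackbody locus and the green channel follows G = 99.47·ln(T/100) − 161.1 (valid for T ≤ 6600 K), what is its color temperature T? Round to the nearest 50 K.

4350 K

ln t = (214 + 161.1) / 99.47 = 3.7710.
t = e^3.7710 = 43.423.
T = 100·t = 4342 K → 4350 K to the nearest 50 K.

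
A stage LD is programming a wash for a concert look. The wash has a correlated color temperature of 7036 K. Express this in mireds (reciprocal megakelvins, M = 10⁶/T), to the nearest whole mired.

M = 10⁶ / 7036 = 142.126 → 142 mireds.

142 mireds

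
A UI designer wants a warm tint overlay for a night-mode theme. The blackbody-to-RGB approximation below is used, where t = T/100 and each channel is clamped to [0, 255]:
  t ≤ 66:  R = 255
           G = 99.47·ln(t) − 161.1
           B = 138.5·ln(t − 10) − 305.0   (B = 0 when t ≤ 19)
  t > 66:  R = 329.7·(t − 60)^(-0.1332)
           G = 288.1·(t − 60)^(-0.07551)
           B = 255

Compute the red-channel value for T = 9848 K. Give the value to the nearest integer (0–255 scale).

t = 9848/100 = 98.48; the t > 66 branch applies.
R = 329.7·(98.48 − 60)^(-0.1332) = 329.7·38.48^(-0.1332) = 329.7·0.61496 = 202.752.
Rounded: 203.

203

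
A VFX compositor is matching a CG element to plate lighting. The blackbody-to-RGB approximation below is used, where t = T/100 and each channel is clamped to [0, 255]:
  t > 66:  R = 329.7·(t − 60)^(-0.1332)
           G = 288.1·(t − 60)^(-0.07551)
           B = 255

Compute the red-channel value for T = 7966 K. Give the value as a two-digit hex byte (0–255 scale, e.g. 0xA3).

0xDE

t = 7966/100 = 79.66; the t > 66 branch applies.
R = 329.7·(79.66 − 60)^(-0.1332) = 329.7·19.66^(-0.1332) = 329.7·0.67250 = 221.724.
Rounded: 222; in hex, 0xDE.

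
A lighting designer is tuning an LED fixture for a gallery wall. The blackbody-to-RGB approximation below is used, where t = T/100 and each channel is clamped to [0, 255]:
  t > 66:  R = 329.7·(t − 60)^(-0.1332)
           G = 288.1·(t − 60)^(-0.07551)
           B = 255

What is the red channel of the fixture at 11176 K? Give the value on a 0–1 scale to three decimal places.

0.764

t = 11176/100 = 111.76; the t > 66 branch applies.
R = 329.7·(111.76 − 60)^(-0.1332) = 329.7·51.76^(-0.1332) = 329.7·0.59115 = 194.901.
On a 0–1 scale: 194.901/255 = 0.7643 → 0.764.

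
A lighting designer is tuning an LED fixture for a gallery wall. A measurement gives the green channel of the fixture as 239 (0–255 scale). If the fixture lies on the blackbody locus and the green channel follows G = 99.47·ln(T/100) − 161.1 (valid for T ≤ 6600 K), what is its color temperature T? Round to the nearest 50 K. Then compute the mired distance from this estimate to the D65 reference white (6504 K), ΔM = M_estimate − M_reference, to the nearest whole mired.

ln t = (239 + 161.1) / 99.47 = 4.0223.
t = e^4.0223 = 55.830.
T = 100·t = 5583 K → 5600 K to the nearest 50 K.
M_estimate = 10⁶/5600 = 178.57; M_reference = 10⁶/6504 = 153.75.
ΔM = 178.57 − 153.75 = 24.82 → +25 mireds.

+25 mireds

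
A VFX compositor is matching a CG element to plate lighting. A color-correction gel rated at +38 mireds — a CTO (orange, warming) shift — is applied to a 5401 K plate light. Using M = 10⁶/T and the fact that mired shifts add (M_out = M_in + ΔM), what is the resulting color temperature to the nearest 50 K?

4500 K

M_in = 10⁶/5401 = 185.15 mireds.
M_out = 185.15 + (+38) = 223.15 mireds.
T_out = 10⁶/223.15 = 4481.3 K → 4500 K.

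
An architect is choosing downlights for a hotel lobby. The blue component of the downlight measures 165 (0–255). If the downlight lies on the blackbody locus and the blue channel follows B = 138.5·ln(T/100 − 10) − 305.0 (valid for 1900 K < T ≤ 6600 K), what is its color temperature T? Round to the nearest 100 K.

4000 K

ln(t − 10) = (165 + 305.0) / 138.5 = 3.3935.
t − 10 = e^3.3935 = 29.770, so t = 39.770.
T = 100·t = 3977 K → 4000 K to the nearest 100 K.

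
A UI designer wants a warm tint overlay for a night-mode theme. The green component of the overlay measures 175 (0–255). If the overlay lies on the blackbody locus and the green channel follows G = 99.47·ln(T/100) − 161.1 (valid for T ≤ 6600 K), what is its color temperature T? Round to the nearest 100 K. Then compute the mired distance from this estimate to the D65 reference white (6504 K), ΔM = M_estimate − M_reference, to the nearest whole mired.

+191 mireds

ln t = (175 + 161.1) / 99.47 = 3.3789.
t = e^3.3789 = 29.339.
T = 100·t = 2934 K → 2900 K to the nearest 100 K.
M_estimate = 10⁶/2900 = 344.83; M_reference = 10⁶/6504 = 153.75.
ΔM = 344.83 − 153.75 = 191.08 → +191 mireds.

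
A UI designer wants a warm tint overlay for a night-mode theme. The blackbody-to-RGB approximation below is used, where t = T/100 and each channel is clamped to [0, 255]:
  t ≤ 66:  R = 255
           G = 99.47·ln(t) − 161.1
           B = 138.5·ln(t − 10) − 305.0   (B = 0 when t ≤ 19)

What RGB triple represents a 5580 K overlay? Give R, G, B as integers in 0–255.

R=255, G=239, B=225

t = 5580/100 = 55.8; the t ≤ 66 branch applies.
R = 255 by definition for t ≤ 66.
G = 99.47·ln 55.8 − 161.1 = 99.47·4.0218 − 161.1 = 238.946.
B = 138.5·ln(55.8 − 10) − 305.0 = 138.5·ln 45.8 − 305.0 = 138.5·3.8243 − 305.0 = 224.663.
Rounded: (255, 239, 225).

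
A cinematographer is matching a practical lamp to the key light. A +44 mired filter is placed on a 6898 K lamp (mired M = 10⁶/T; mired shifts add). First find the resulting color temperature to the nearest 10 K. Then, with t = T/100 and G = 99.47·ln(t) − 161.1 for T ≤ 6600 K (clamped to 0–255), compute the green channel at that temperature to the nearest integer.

234

M_in = 10⁶/6898 = 144.97; M_out = 144.97 + (+44) = 188.97.
T_out = 10⁶/188.97 = 5291.9 K → 5290 K; t = 52.9.
G = 99.47·ln 52.9 − 161.1 = 99.47·3.9684 − 161.1 = 233.637.
Rounded: 234.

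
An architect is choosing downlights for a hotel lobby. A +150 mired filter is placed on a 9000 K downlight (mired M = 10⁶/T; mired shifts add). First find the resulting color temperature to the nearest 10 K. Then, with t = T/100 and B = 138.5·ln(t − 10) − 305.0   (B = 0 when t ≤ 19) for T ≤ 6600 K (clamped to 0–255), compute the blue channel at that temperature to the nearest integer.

M_in = 10⁶/9000 = 111.11; M_out = 111.11 + (+150) = 261.11.
T_out = 10⁶/261.11 = 3829.8 K → 3830 K; t = 38.3.
B = 138.5·ln(38.3 − 10) − 305.0 = 138.5·ln 28.3 − 305.0 = 138.5·3.3429 − 305.0 = 157.986.
Rounded: 158.

158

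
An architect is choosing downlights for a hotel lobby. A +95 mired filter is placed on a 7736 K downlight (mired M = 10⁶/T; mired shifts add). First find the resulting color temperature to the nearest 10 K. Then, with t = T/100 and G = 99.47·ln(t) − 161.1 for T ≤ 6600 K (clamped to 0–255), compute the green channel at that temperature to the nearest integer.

M_in = 10⁶/7736 = 129.27; M_out = 129.27 + (+95) = 224.27.
T_out = 10⁶/224.27 = 4459.0 K → 4460 K; t = 44.6.
G = 99.47·ln 44.6 − 161.1 = 99.47·3.7977 − 161.1 = 216.661.
Rounded: 217.

217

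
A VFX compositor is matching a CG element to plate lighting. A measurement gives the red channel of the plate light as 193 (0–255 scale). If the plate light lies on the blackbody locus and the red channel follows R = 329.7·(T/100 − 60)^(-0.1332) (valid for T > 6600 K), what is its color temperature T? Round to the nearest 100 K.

(t − 60)^(-0.1332) = 193/329.7 = 0.58538.
t − 60 = 0.58538^(1/-0.1332) = 0.58538^(-7.508) = 55.713, so t = 115.713.
T = 100·t = 11571 K → 11600 K to the nearest 100 K.

11600 K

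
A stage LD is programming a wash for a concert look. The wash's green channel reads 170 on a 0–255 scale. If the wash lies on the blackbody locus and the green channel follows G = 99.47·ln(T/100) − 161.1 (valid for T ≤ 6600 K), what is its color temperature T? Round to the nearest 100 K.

2800 K

ln t = (170 + 161.1) / 99.47 = 3.3286.
t = e^3.3286 = 27.900.
T = 100·t = 2790 K → 2800 K to the nearest 100 K.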